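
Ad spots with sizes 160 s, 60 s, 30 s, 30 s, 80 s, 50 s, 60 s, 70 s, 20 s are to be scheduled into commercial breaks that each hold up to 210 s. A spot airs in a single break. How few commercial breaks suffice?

3

Total = 160 + 80 + 70 + 60 + 60 + 50 + 30 + 30 + 20 = 560 s.
Lower bound: ⌈560/210⌉ = 3 commercial breaks.
A packing using 3 commercial breaks:
  break 1: 160 + 50 = 210
  break 2: 80 + 70 + 60 = 210
  break 3: 60 + 30 + 30 + 20 = 140
This matches the lower bound, so 3 is optimal.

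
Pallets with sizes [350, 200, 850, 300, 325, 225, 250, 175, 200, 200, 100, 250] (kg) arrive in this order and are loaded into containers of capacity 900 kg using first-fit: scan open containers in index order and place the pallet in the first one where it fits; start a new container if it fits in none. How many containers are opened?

  350 → container 1 (new)  [load 350/900]
  200 → container 1  [load 550/900]
  850 → container 2 (new)  [load 850/900]
  300 → container 1  [load 850/900]
  325 → container 3 (new)  [load 325/900]
  225 → container 3  [load 550/900]
  250 → container 3  [load 800/900]
  175 → container 4 (new)  [load 175/900]
  200 → container 4  [load 375/900]
  200 → container 4  [load 575/900]
  100 → container 3  [load 900/900]
  250 → container 4  [load 825/900]
4 containers opened.

4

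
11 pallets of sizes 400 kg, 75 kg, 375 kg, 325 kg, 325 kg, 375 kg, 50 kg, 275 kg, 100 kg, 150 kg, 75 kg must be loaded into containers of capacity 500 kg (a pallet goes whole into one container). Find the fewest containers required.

6

Total = 400 + 375 + 375 + 325 + 325 + 275 + 150 + 100 + 75 + 75 + 50 = 2525 kg.
Lower bound: ⌈2525/500⌉ = 6 containers.
A packing using 6 containers:
  container 1: 400 + 100 = 500
  container 2: 375 + 75 + 50 = 500
  container 3: 375 + 75 = 450
  container 4: 325 + 150 = 475
  container 5: 325 = 325
  container 6: 275 = 275
This matches the lower bound, so 6 is optimal.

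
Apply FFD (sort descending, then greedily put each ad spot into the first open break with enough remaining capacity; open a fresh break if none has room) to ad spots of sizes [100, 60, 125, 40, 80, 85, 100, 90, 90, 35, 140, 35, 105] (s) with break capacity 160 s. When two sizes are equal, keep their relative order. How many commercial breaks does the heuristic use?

Sorted descending: 140, 125, 105, 100, 100, 90, 90, 85, 80, 60, 40, 35, 35.
  140 → break 1 (new)  [load 140/160]
  125 → break 2 (new)  [load 125/160]
  105 → break 3 (new)  [load 105/160]
  100 → break 4 (new)  [load 100/160]
  100 → break 5 (new)  [load 100/160]
  90 → break 6 (new)  [load 90/160]
  90 → break 7 (new)  [load 90/160]
  85 → break 8 (new)  [load 85/160]
  80 → break 9 (new)  [load 80/160]
  60 → break 4  [load 160/160]
  40 → break 3  [load 145/160]
  35 → break 2  [load 160/160]
  35 → break 5  [load 135/160]
9 commercial breaks opened.

9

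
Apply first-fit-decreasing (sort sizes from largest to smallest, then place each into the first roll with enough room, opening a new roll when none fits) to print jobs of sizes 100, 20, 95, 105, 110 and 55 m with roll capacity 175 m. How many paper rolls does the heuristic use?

Sorted descending: 110, 105, 100, 95, 55, 20.
  110 → roll 1 (new)  [load 110/175]
  105 → roll 2 (new)  [load 105/175]
  100 → roll 3 (new)  [load 100/175]
  95 → roll 4 (new)  [load 95/175]
  55 → roll 1  [load 165/175]
  20 → roll 2  [load 125/175]
4 paper rolls opened.

4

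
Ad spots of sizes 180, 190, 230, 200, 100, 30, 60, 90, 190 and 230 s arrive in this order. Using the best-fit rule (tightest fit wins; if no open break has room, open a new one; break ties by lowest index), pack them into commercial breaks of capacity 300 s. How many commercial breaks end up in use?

  180 → break 1 (new)  [load 180/300]
  190 → break 2 (new)  [load 190/300]
  230 → break 3 (new)  [load 230/300]
  200 → break 4 (new)  [load 200/300]
  100 → break 4  [load 300/300]
  30 → break 3  [load 260/300]
  60 → break 2  [load 250/300]
  90 → break 1  [load 270/300]
  190 → break 5 (new)  [load 190/300]
  230 → break 6 (new)  [load 230/300]
6 commercial breaks opened.

6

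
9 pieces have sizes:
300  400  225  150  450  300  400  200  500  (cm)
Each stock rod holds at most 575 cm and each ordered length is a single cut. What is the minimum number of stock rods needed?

Total = 500 + 450 + 400 + 400 + 300 + 300 + 225 + 200 + 150 = 2925 cm.
Lower bound: ⌈2925/575⌉ = 6 stock rods.
A packing using 6 stock rods:
  stock rod 1: 500 = 500
  stock rod 2: 450 = 450
  stock rod 3: 400 + 150 = 550
  stock rod 4: 400 = 400
  stock rod 5: 300 + 225 = 525
  stock rod 6: 300 + 200 = 500
This matches the lower bound, so 6 is optimal.

6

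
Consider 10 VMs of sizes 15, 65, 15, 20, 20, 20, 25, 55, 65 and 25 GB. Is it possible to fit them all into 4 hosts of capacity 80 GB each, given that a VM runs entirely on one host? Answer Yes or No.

No

Total = 325 GB; ⌈325/80⌉ = 5.
At least 5 hosts are required, but only 4 are allowed.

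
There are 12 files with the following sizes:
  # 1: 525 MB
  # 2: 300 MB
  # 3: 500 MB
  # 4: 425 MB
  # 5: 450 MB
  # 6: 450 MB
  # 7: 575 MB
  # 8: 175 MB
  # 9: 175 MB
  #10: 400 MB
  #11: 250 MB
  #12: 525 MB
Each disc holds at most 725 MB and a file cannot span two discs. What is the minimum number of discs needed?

Total = 575 + 525 + 525 + 500 + 450 + 450 + 425 + 400 + 300 + 250 + 175 + 175 = 4750 MB.
Lower bound: ⌈4750/725⌉ = 7 discs.
Also, 8 files each exceed 725/2 MB, and no two of those can share a disc, so at least 8 discs are needed.
A packing using 8 discs:
  disc 1: 575 = 575
  disc 2: 525 + 175 = 700
  disc 3: 525 + 175 = 700
  disc 4: 500 = 500
  disc 5: 450 + 250 = 700
  disc 6: 450 = 450
  disc 7: 425 + 300 = 725
  disc 8: 400 = 400
This matches the lower bound, so 8 is optimal.

8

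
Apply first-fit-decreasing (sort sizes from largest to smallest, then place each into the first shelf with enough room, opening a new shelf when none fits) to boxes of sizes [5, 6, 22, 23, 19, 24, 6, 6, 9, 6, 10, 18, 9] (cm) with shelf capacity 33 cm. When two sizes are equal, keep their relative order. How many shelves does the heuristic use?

Sorted descending: 24, 23, 22, 19, 18, 10, 9, 9, 6, 6, 6, 6, 5.
  24 → shelf 1 (new)  [load 24/33]
  23 → shelf 2 (new)  [load 23/33]
  22 → shelf 3 (new)  [load 22/33]
  19 → shelf 4 (new)  [load 19/33]
  18 → shelf 5 (new)  [load 18/33]
  10 → shelf 2  [load 33/33]
  9 → shelf 1  [load 33/33]
  9 → shelf 3  [load 31/33]
  6 → shelf 4  [load 25/33]
  6 → shelf 4  [load 31/33]
  6 → shelf 5  [load 24/33]
  6 → shelf 5  [load 30/33]
  5 → shelf 6 (new)  [load 5/33]
6 shelves opened.

6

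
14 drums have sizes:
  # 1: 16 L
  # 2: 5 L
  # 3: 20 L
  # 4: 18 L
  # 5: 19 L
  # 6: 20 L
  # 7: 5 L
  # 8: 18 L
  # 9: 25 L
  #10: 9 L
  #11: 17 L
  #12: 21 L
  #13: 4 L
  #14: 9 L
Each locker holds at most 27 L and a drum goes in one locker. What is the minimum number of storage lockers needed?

9

Total = 25 + 21 + 20 + 20 + 19 + 18 + 18 + 17 + 16 + 9 + 9 + 5 + 5 + 4 = 206 L.
Lower bound: ⌈206/27⌉ = 8 storage lockers.
Also, 9 drums each exceed 27/2 L, and no two of those can share a locker, so at least 9 storage lockers are needed.
A packing using 9 storage lockers:
  locker 1: 25 = 25
  locker 2: 21 + 5 = 26
  locker 3: 20 + 5 = 25
  locker 4: 20 + 4 = 24
  locker 5: 19 = 19
  locker 6: 18 + 9 = 27
  locker 7: 18 + 9 = 27
  locker 8: 17 = 17
  locker 9: 16 = 16
This matches the lower bound, so 9 is optimal.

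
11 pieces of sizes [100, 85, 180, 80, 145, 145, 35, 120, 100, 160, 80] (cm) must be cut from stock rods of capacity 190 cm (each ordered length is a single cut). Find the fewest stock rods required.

Total = 180 + 160 + 145 + 145 + 120 + 100 + 100 + 85 + 80 + 80 + 35 = 1230 cm.
Lower bound: ⌈1230/190⌉ = 7 stock rods.
A packing using 8 stock rods:
  stock rod 1: 180 = 180
  stock rod 2: 160 = 160
  stock rod 3: 145 + 35 = 180
  stock rod 4: 145 = 145
  stock rod 5: 120 = 120
  stock rod 6: 100 + 85 = 185
  stock rod 7: 100 + 80 = 180
  stock rod 8: 80 = 80
No arrangement into 7 stock rods stays within capacity, so 8 is optimal.

8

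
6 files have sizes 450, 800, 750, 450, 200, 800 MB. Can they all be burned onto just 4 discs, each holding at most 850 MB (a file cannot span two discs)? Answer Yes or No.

Total = 3450 MB; ⌈3450/850⌉ = 5.
At least 5 discs are required, but only 4 are allowed.

No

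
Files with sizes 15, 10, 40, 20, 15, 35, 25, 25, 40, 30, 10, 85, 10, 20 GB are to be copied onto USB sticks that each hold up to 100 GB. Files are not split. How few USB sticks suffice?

Total = 85 + 40 + 40 + 35 + 30 + 25 + 25 + 20 + 20 + 15 + 15 + 10 + 10 + 10 = 380 GB.
Lower bound: ⌈380/100⌉ = 4 USB sticks.
A packing using 4 USB sticks:
  USB stick 1: 85 + 15 = 100
  USB stick 2: 40 + 40 + 20 = 100
  USB stick 3: 35 + 30 + 25 + 10 = 100
  USB stick 4: 25 + 20 + 15 + 10 + 10 = 80
This matches the lower bound, so 4 is optimal.

4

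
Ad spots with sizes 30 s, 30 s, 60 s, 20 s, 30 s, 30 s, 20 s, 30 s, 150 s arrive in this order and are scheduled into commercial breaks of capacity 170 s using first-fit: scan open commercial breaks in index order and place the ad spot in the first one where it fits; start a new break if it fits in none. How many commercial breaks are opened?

  30 → break 1 (new)  [load 30/170]
  30 → break 1  [load 60/170]
  60 → break 1  [load 120/170]
  20 → break 1  [load 140/170]
  30 → break 1  [load 170/170]
  30 → break 2 (new)  [load 30/170]
  20 → break 2  [load 50/170]
  30 → break 2  [load 80/170]
  150 → break 3 (new)  [load 150/170]
3 commercial breaks opened.

3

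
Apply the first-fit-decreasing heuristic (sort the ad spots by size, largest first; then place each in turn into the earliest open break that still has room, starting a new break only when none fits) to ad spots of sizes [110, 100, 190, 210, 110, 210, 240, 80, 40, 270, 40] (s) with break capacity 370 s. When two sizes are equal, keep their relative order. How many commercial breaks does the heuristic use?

Sorted descending: 270, 240, 210, 210, 190, 110, 110, 100, 80, 40, 40.
  270 → break 1 (new)  [load 270/370]
  240 → break 2 (new)  [load 240/370]
  210 → break 3 (new)  [load 210/370]
  210 → break 4 (new)  [load 210/370]
  190 → break 5 (new)  [load 190/370]
  110 → break 2  [load 350/370]
  110 → break 3  [load 320/370]
  100 → break 1  [load 370/370]
  80 → break 4  [load 290/370]
  40 → break 3  [load 360/370]
  40 → break 4  [load 330/370]
5 commercial breaks opened.

5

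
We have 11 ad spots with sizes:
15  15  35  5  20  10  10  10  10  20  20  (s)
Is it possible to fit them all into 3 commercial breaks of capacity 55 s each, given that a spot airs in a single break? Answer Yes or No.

No

Total = 170 s; ⌈170/55⌉ = 4.
At least 4 commercial breaks are required, but only 3 are allowed.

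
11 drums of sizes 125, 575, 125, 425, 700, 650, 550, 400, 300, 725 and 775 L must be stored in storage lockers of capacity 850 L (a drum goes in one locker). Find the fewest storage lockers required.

7

Total = 775 + 725 + 700 + 650 + 575 + 550 + 425 + 400 + 300 + 125 + 125 = 5350 L.
Lower bound: ⌈5350/850⌉ = 7 storage lockers.
A packing using 7 storage lockers:
  locker 1: 775 = 775
  locker 2: 725 + 125 = 850
  locker 3: 700 + 125 = 825
  locker 4: 650 = 650
  locker 5: 575 = 575
  locker 6: 550 + 300 = 850
  locker 7: 425 + 400 = 825
This matches the lower bound, so 7 is optimal.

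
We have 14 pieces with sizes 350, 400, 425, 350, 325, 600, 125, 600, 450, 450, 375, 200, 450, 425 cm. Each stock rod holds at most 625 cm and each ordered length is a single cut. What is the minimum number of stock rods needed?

Total = 600 + 600 + 450 + 450 + 450 + 425 + 425 + 400 + 375 + 350 + 350 + 325 + 200 + 125 = 5525 cm.
Lower bound: ⌈5525/625⌉ = 9 stock rods.
Also, 12 pieces each exceed 625/2 cm, and no two of those can share a stock rod, so at least 12 stock rods are needed.
A packing using 12 stock rods:
  stock rod 1: 600 = 600
  stock rod 2: 600 = 600
  stock rod 3: 450 + 125 = 575
  stock rod 4: 450 = 450
  stock rod 5: 450 = 450
  stock rod 6: 425 + 200 = 625
  stock rod 7: 425 = 425
  stock rod 8: 400 = 400
  stock rod 9: 375 = 375
  stock rod 10: 350 = 350
  stock rod 11: 350 = 350
  stock rod 12: 325 = 325
This matches the lower bound, so 12 is optimal.

12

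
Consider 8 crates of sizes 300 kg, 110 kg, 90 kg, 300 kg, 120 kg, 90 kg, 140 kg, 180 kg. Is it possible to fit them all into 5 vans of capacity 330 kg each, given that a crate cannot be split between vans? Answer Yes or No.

A valid assignment using 5 vans:
  van 1: 300 = 300
  van 2: 300 = 300
  van 3: 180 + 140 = 320
  van 4: 120 + 110 + 90 = 320
  van 5: 90 = 90
Every load is within 330 kg, so 5 vans suffice.

Yes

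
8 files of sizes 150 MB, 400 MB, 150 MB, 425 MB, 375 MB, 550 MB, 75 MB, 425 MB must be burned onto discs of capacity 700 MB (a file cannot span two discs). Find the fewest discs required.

5

Total = 550 + 425 + 425 + 400 + 375 + 150 + 150 + 75 = 2550 MB.
Lower bound: ⌈2550/700⌉ = 4 discs.
Also, 5 files each exceed 350 MB, and no two of those can share a disc, so at least 5 discs are needed.
A packing using 5 discs:
  disc 1: 550 + 150 = 700
  disc 2: 425 + 150 + 75 = 650
  disc 3: 425 = 425
  disc 4: 400 = 400
  disc 5: 375 = 375
This matches the lower bound, so 5 is optimal.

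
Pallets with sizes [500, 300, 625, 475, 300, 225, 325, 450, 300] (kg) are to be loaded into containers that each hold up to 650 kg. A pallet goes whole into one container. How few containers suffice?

7

Total = 625 + 500 + 475 + 450 + 325 + 300 + 300 + 300 + 225 = 3500 kg.
Lower bound: ⌈3500/650⌉ = 6 containers.
A packing using 7 containers:
  container 1: 625 = 625
  container 2: 500 = 500
  container 3: 475 = 475
  container 4: 450 = 450
  container 5: 325 + 300 = 625
  container 6: 300 + 300 = 600
  container 7: 225 = 225
No arrangement into 6 containers stays within capacity, so 7 is optimal.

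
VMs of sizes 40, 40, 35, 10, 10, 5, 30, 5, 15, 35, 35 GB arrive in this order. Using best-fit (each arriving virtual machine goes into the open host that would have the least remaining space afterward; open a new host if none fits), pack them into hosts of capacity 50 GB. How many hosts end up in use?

6

  40 → host 1 (new)  [load 40/50]
  40 → host 2 (new)  [load 40/50]
  35 → host 3 (new)  [load 35/50]
  10 → host 1  [load 50/50]
  10 → host 2  [load 50/50]
  5 → host 3  [load 40/50]
  30 → host 4 (new)  [load 30/50]
  5 → host 3  [load 45/50]
  15 → host 4  [load 45/50]
  35 → host 5 (new)  [load 35/50]
  35 → host 6 (new)  [load 35/50]
6 hosts opened.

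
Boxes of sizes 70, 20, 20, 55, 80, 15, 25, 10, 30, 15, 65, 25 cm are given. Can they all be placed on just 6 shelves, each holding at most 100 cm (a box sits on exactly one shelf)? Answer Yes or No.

Yes

A valid assignment using 5 shelves:
  shelf 1: 80 + 20 = 100
  shelf 2: 70 + 30 = 100
  shelf 3: 65 + 25 + 10 = 100
  shelf 4: 55 + 25 + 20 = 100
  shelf 5: 15 + 15 = 30
That uses only 5 ≤ 6, so 6 shelves are enough.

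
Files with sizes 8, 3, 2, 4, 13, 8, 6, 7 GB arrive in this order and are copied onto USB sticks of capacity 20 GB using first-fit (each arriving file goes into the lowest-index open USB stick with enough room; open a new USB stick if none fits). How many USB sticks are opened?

  8 → USB stick 1 (new)  [load 8/20]
  3 → USB stick 1  [load 11/20]
  2 → USB stick 1  [load 13/20]
  4 → USB stick 1  [load 17/20]
  13 → USB stick 2 (new)  [load 13/20]
  8 → USB stick 3 (new)  [load 8/20]
  6 → USB stick 2  [load 19/20]
  7 → USB stick 3  [load 15/20]
3 USB sticks opened.

3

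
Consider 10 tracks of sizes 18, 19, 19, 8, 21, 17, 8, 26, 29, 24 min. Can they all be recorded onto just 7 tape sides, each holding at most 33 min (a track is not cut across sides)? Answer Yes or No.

No

Total = 189 min; ⌈189/33⌉ = 6.
8 tracks each exceed half the capacity and cannot share a side, forcing at least 8 tape sides.
At least 8 tape sides are required, but only 7 are allowed.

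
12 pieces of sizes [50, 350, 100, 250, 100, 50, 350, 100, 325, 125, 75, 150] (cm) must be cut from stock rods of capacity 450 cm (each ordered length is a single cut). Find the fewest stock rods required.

5

Total = 350 + 350 + 325 + 250 + 150 + 125 + 100 + 100 + 100 + 75 + 50 + 50 = 2025 cm.
Lower bound: ⌈2025/450⌉ = 5 stock rods.
A packing using 5 stock rods:
  stock rod 1: 350 + 100 = 450
  stock rod 2: 350 + 100 = 450
  stock rod 3: 325 + 125 = 450
  stock rod 4: 250 + 150 + 50 = 450
  stock rod 5: 100 + 75 + 50 = 225
This matches the lower bound, so 5 is optimal.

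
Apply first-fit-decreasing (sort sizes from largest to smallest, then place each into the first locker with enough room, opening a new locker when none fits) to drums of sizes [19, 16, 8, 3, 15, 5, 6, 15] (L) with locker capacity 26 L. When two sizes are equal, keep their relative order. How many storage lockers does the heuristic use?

Sorted descending: 19, 16, 15, 15, 8, 6, 5, 3.
  19 → locker 1 (new)  [load 19/26]
  16 → locker 2 (new)  [load 16/26]
  15 → locker 3 (new)  [load 15/26]
  15 → locker 4 (new)  [load 15/26]
  8 → locker 2  [load 24/26]
  6 → locker 1  [load 25/26]
  5 → locker 3  [load 20/26]
  3 → locker 3  [load 23/26]
4 storage lockers opened.

4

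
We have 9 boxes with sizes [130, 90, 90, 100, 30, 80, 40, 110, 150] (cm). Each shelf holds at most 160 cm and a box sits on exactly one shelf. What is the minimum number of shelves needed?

Total = 150 + 130 + 110 + 100 + 90 + 90 + 80 + 40 + 30 = 820 cm.
Lower bound: ⌈820/160⌉ = 6 shelves.
A packing using 7 shelves:
  shelf 1: 150 = 150
  shelf 2: 130 + 30 = 160
  shelf 3: 110 + 40 = 150
  shelf 4: 100 = 100
  shelf 5: 90 = 90
  shelf 6: 90 = 90
  shelf 7: 80 = 80
No arrangement into 6 shelves stays within capacity, so 7 is optimal.

7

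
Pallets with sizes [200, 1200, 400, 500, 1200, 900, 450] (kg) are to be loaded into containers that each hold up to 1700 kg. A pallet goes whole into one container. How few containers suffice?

Total = 1200 + 1200 + 900 + 500 + 450 + 400 + 200 = 4850 kg.
Lower bound: ⌈4850/1700⌉ = 3 containers.
A packing using 3 containers:
  container 1: 1200 + 500 = 1700
  container 2: 1200 + 450 = 1650
  container 3: 900 + 400 + 200 = 1500
This matches the lower bound, so 3 is optimal.

3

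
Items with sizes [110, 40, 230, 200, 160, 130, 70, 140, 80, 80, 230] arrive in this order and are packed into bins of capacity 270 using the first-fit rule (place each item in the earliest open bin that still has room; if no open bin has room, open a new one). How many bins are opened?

7

  110 → bin 1 (new)  [load 110/270]
  40 → bin 1  [load 150/270]
  230 → bin 2 (new)  [load 230/270]
  200 → bin 3 (new)  [load 200/270]
  160 → bin 4 (new)  [load 160/270]
  130 → bin 5 (new)  [load 130/270]
  70 → bin 1  [load 220/270]
  140 → bin 5  [load 270/270]
  80 → bin 4  [load 240/270]
  80 → bin 6 (new)  [load 80/270]
  230 → bin 7 (new)  [load 230/270]
7 bins opened.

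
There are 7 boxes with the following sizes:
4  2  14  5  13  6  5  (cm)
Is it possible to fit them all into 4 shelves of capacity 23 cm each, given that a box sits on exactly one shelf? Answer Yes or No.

Yes

A valid assignment using 3 shelves:
  shelf 1: 14 + 6 + 2 = 22
  shelf 2: 13 + 5 + 5 = 23
  shelf 3: 4 = 4
That uses only 3 ≤ 4, so 4 shelves are enough.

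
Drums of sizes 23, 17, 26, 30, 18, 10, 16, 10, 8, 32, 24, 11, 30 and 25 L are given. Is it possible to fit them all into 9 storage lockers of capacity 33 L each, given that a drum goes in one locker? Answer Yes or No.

Total = 280 L; ⌈280/33⌉ = 9.
The bound of 9 does not rule out 9, but exhaustive search shows no assignment into 9 storage lockers of capacity 33 L exists — the minimum is 10.

No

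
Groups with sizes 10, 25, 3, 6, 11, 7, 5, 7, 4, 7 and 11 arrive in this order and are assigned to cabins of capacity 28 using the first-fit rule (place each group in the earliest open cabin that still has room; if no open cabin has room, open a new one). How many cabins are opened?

  10 → cabin 1 (new)  [load 10/28]
  25 → cabin 2 (new)  [load 25/28]
  3 → cabin 1  [load 13/28]
  6 → cabin 1  [load 19/28]
  11 → cabin 3 (new)  [load 11/28]
  7 → cabin 1  [load 26/28]
  5 → cabin 3  [load 16/28]
  7 → cabin 3  [load 23/28]
  4 → cabin 3  [load 27/28]
  7 → cabin 4 (new)  [load 7/28]
  11 → cabin 4  [load 18/28]
4 cabins opened.

4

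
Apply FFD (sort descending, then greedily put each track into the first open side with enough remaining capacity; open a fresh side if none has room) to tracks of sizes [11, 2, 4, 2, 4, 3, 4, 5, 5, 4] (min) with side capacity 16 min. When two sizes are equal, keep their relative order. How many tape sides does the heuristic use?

3

Sorted descending: 11, 5, 5, 4, 4, 4, 4, 3, 2, 2.
  11 → side 1 (new)  [load 11/16]
  5 → side 1  [load 16/16]
  5 → side 2 (new)  [load 5/16]
  4 → side 2  [load 9/16]
  4 → side 2  [load 13/16]
  4 → side 3 (new)  [load 4/16]
  4 → side 3  [load 8/16]
  3 → side 2  [load 16/16]
  2 → side 3  [load 10/16]
  2 → side 3  [load 12/16]
3 tape sides opened.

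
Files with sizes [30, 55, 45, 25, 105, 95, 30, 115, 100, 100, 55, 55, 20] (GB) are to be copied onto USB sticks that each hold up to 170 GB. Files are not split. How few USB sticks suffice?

Total = 115 + 105 + 100 + 100 + 95 + 55 + 55 + 55 + 45 + 30 + 30 + 25 + 20 = 830 GB.
Lower bound: ⌈830/170⌉ = 5 USB sticks.
A packing using 5 USB sticks:
  USB stick 1: 115 + 55 = 170
  USB stick 2: 105 + 55 = 160
  USB stick 3: 100 + 45 + 25 = 170
  USB stick 4: 100 + 30 + 30 = 160
  USB stick 5: 95 + 55 + 20 = 170
This matches the lower bound, so 5 is optimal.

5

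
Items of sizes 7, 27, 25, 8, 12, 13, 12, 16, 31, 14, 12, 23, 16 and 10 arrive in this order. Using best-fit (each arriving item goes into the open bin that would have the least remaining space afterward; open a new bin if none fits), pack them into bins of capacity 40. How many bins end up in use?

  7 → bin 1 (new)  [load 7/40]
  27 → bin 1  [load 34/40]
  25 → bin 2 (new)  [load 25/40]
  8 → bin 2  [load 33/40]
  12 → bin 3 (new)  [load 12/40]
  13 → bin 3  [load 25/40]
  12 → bin 3  [load 37/40]
  16 → bin 4 (new)  [load 16/40]
  31 → bin 5 (new)  [load 31/40]
  14 → bin 4  [load 30/40]
  12 → bin 6 (new)  [load 12/40]
  23 → bin 6  [load 35/40]
  16 → bin 7 (new)  [load 16/40]
  10 → bin 4  [load 40/40]
7 bins opened.

7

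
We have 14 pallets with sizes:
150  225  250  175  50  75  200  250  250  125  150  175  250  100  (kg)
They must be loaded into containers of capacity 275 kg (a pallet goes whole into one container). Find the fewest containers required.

Total = 250 + 250 + 250 + 250 + 225 + 200 + 175 + 175 + 150 + 150 + 125 + 100 + 75 + 50 = 2425 kg.
Lower bound: ⌈2425/275⌉ = 9 containers.
Also, 10 pallets each exceed 275/2 kg, and no two of those can share a container, so at least 10 containers are needed.
A packing using 10 containers:
  container 1: 250 = 250
  container 2: 250 = 250
  container 3: 250 = 250
  container 4: 250 = 250
  container 5: 225 + 50 = 275
  container 6: 200 + 75 = 275
  container 7: 175 + 100 = 275
  container 8: 175 = 175
  container 9: 150 + 125 = 275
  container 10: 150 = 150
This matches the lower bound, so 10 is optimal.

10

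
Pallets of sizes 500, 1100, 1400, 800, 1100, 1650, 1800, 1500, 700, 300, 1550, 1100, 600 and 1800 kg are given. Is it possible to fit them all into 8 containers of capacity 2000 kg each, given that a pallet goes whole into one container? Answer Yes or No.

No

Total = 15900 kg; ⌈15900/2000⌉ = 8.
9 pallets each exceed half the capacity and cannot share a container, forcing at least 9 containers.
At least 9 containers are required, but only 8 are allowed.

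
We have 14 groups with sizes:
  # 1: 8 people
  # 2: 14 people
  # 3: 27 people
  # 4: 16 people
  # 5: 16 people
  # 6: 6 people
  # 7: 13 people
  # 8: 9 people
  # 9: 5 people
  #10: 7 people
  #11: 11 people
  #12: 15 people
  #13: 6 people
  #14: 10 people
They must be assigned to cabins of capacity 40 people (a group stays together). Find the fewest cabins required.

5

Total = 27 + 16 + 16 + 15 + 14 + 13 + 11 + 10 + 9 + 8 + 7 + 6 + 6 + 5 = 163 people.
Lower bound: ⌈163/40⌉ = 5 cabins.
A packing using 5 cabins:
  cabin 1: 27 + 13 = 40
  cabin 2: 16 + 16 + 8 = 40
  cabin 3: 15 + 14 + 11 = 40
  cabin 4: 10 + 9 + 7 + 6 + 6 = 38
  cabin 5: 5 = 5
This matches the lower bound, so 5 is optimal.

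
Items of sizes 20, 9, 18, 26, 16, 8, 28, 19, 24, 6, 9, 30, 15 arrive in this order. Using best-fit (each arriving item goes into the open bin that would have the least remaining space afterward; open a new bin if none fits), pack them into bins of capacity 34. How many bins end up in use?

7

  20 → bin 1 (new)  [load 20/34]
  9 → bin 1  [load 29/34]
  18 → bin 2 (new)  [load 18/34]
  26 → bin 3 (new)  [load 26/34]
  16 → bin 2  [load 34/34]
  8 → bin 3  [load 34/34]
  28 → bin 4 (new)  [load 28/34]
  19 → bin 5 (new)  [load 19/34]
  24 → bin 6 (new)  [load 24/34]
  6 → bin 4  [load 34/34]
  9 → bin 6  [load 33/34]
  30 → bin 7 (new)  [load 30/34]
  15 → bin 5  [load 34/34]
7 bins opened.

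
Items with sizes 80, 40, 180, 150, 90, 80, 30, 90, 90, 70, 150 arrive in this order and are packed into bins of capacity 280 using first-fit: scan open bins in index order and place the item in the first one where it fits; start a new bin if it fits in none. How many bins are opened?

  80 → bin 1 (new)  [load 80/280]
  40 → bin 1  [load 120/280]
  180 → bin 2 (new)  [load 180/280]
  150 → bin 1  [load 270/280]
  90 → bin 2  [load 270/280]
  80 → bin 3 (new)  [load 80/280]
  30 → bin 3  [load 110/280]
  90 → bin 3  [load 200/280]
  90 → bin 4 (new)  [load 90/280]
  70 → bin 3  [load 270/280]
  150 → bin 4  [load 240/280]
4 bins opened.

4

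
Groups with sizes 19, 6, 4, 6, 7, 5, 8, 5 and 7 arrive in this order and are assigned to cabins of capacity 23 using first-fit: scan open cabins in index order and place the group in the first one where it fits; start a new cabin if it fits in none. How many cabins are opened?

4

  19 → cabin 1 (new)  [load 19/23]
  6 → cabin 2 (new)  [load 6/23]
  4 → cabin 1  [load 23/23]
  6 → cabin 2  [load 12/23]
  7 → cabin 2  [load 19/23]
  5 → cabin 3 (new)  [load 5/23]
  8 → cabin 3  [load 13/23]
  5 → cabin 3  [load 18/23]
  7 → cabin 4 (new)  [load 7/23]
4 cabins opened.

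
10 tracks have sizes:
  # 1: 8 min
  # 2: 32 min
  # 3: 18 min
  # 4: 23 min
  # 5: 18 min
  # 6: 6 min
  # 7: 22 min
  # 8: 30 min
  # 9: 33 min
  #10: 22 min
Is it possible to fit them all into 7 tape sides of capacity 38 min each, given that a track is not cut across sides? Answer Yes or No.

Yes

A valid assignment using 7 tape sides:
  side 1: 33 = 33
  side 2: 32 + 6 = 38
  side 3: 30 + 8 = 38
  side 4: 23 = 23
  side 5: 22 = 22
  side 6: 22 = 22
  side 7: 18 + 18 = 36
Every load is within 38 min, so 7 tape sides suffice.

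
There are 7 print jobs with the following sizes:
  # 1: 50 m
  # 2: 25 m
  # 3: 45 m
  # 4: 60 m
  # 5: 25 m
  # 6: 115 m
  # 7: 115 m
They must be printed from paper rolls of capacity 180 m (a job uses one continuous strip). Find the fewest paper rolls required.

3

Total = 115 + 115 + 60 + 50 + 45 + 25 + 25 = 435 m.
Lower bound: ⌈435/180⌉ = 3 paper rolls.
A packing using 3 paper rolls:
  roll 1: 115 + 60 = 175
  roll 2: 115 + 50 = 165
  roll 3: 45 + 25 + 25 = 95
This matches the lower bound, so 3 is optimal.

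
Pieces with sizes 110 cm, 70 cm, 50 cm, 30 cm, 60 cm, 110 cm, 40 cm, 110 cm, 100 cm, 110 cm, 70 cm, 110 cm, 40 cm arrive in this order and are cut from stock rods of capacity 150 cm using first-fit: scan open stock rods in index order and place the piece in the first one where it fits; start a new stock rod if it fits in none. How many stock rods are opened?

  110 → stock rod 1 (new)  [load 110/150]
  70 → stock rod 2 (new)  [load 70/150]
  50 → stock rod 2  [load 120/150]
  30 → stock rod 1  [load 140/150]
  60 → stock rod 3 (new)  [load 60/150]
  110 → stock rod 4 (new)  [load 110/150]
  40 → stock rod 3  [load 100/150]
  110 → stock rod 5 (new)  [load 110/150]
  100 → stock rod 6 (new)  [load 100/150]
  110 → stock rod 7 (new)  [load 110/150]
  70 → stock rod 8 (new)  [load 70/150]
  110 → stock rod 9 (new)  [load 110/150]
  40 → stock rod 3  [load 140/150]
9 stock rods opened.

9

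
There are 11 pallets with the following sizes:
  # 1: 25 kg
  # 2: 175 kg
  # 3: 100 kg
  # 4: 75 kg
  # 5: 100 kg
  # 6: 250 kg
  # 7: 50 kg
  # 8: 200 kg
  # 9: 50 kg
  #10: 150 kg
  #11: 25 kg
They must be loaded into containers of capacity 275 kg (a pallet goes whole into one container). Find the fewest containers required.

Total = 250 + 200 + 175 + 150 + 100 + 100 + 75 + 50 + 50 + 25 + 25 = 1200 kg.
Lower bound: ⌈1200/275⌉ = 5 containers.
A packing using 5 containers:
  container 1: 250 + 25 = 275
  container 2: 200 + 75 = 275
  container 3: 175 + 100 = 275
  container 4: 150 + 100 + 25 = 275
  container 5: 50 + 50 = 100
This matches the lower bound, so 5 is optimal.

5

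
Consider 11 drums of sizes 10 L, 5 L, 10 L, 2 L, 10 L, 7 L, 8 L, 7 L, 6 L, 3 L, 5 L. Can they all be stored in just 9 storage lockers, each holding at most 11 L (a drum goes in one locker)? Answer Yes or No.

Yes

A valid assignment using 8 storage lockers:
  locker 1: 10 = 10
  locker 2: 10 = 10
  locker 3: 10 = 10
  locker 4: 8 + 3 = 11
  locker 5: 7 + 2 = 9
  locker 6: 7 = 7
  locker 7: 6 + 5 = 11
  locker 8: 5 = 5
That uses only 8 ≤ 9, so 9 storage lockers are enough.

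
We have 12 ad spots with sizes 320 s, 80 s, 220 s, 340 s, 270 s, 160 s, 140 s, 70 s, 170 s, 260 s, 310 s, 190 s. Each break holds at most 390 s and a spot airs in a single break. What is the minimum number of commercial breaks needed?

8

Total = 340 + 320 + 310 + 270 + 260 + 220 + 190 + 170 + 160 + 140 + 80 + 70 = 2530 s.
Lower bound: ⌈2530/390⌉ = 7 commercial breaks.
A packing using 8 commercial breaks:
  break 1: 340 = 340
  break 2: 320 + 70 = 390
  break 3: 310 + 80 = 390
  break 4: 270 = 270
  break 5: 260 = 260
  break 6: 220 + 170 = 390
  break 7: 190 + 160 = 350
  break 8: 140 = 140
No arrangement into 7 commercial breaks stays within capacity, so 8 is optimal.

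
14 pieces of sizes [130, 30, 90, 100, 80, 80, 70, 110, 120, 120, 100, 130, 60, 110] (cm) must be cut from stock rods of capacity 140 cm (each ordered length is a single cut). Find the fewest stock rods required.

12

Total = 130 + 130 + 120 + 120 + 110 + 110 + 100 + 100 + 90 + 80 + 80 + 70 + 60 + 30 = 1330 cm.
Lower bound: ⌈1330/140⌉ = 10 stock rods.
Also, 11 pieces each exceed 70 cm, and no two of those can share a stock rod, so at least 11 stock rods are needed.
A packing using 12 stock rods:
  stock rod 1: 130 = 130
  stock rod 2: 130 = 130
  stock rod 3: 120 = 120
  stock rod 4: 120 = 120
  stock rod 5: 110 + 30 = 140
  stock rod 6: 110 = 110
  stock rod 7: 100 = 100
  stock rod 8: 100 = 100
  stock rod 9: 90 = 90
  stock rod 10: 80 + 60 = 140
  stock rod 11: 80 = 80
  stock rod 12: 70 = 70
No arrangement into 11 stock rods stays within capacity, so 12 is optimal.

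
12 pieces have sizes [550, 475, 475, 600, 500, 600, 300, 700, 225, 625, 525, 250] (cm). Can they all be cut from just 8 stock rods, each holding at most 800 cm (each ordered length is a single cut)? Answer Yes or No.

Total = 5825 cm; ⌈5825/800⌉ = 8.
9 pieces each exceed half the capacity and cannot share a stock rod, forcing at least 9 stock rods.
At least 9 stock rods are required, but only 8 are allowed.

No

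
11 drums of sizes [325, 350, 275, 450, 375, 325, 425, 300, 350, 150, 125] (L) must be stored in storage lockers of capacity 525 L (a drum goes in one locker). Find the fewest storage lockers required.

9

Total = 450 + 425 + 375 + 350 + 350 + 325 + 325 + 300 + 275 + 150 + 125 = 3450 L.
Lower bound: ⌈3450/525⌉ = 7 storage lockers.
Also, 9 drums each exceed 525/2 L, and no two of those can share a locker, so at least 9 storage lockers are needed.
A packing using 9 storage lockers:
  locker 1: 450 = 450
  locker 2: 425 = 425
  locker 3: 375 + 150 = 525
  locker 4: 350 + 125 = 475
  locker 5: 350 = 350
  locker 6: 325 = 325
  locker 7: 325 = 325
  locker 8: 300 = 300
  locker 9: 275 = 275
This matches the lower bound, so 9 is optimal.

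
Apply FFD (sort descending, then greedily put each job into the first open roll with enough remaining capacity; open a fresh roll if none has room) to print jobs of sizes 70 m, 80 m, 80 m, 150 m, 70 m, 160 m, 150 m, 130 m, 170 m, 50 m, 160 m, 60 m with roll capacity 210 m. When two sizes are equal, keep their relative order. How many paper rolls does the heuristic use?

Sorted descending: 170, 160, 160, 150, 150, 130, 80, 80, 70, 70, 60, 50.
  170 → roll 1 (new)  [load 170/210]
  160 → roll 2 (new)  [load 160/210]
  160 → roll 3 (new)  [load 160/210]
  150 → roll 4 (new)  [load 150/210]
  150 → roll 5 (new)  [load 150/210]
  130 → roll 6 (new)  [load 130/210]
  80 → roll 6  [load 210/210]
  80 → roll 7 (new)  [load 80/210]
  70 → roll 7  [load 150/210]
  70 → roll 8 (new)  [load 70/210]
  60 → roll 4  [load 210/210]
  50 → roll 2  [load 210/210]
8 paper rolls opened.

8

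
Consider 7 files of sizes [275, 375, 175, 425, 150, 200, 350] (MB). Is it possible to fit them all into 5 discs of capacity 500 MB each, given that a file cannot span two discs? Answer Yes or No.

A valid assignment using 5 discs:
  disc 1: 425 = 425
  disc 2: 375 = 375
  disc 3: 350 + 150 = 500
  disc 4: 275 + 200 = 475
  disc 5: 175 = 175
Every load is within 500 MB, so 5 discs suffice.

Yes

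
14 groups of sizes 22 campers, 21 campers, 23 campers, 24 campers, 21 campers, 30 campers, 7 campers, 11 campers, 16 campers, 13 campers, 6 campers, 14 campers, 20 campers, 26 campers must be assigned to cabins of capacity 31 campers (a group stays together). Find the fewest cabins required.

10

Total = 30 + 26 + 24 + 23 + 22 + 21 + 21 + 20 + 16 + 14 + 13 + 11 + 7 + 6 = 254 campers.
Lower bound: ⌈254/31⌉ = 9 cabins.
A packing using 10 cabins:
  cabin 1: 30 = 30
  cabin 2: 26 = 26
  cabin 3: 24 + 7 = 31
  cabin 4: 23 + 6 = 29
  cabin 5: 22 = 22
  cabin 6: 21 = 21
  cabin 7: 21 = 21
  cabin 8: 20 + 11 = 31
  cabin 9: 16 + 14 = 30
  cabin 10: 13 = 13
No arrangement into 9 cabins stays within capacity, so 10 is optimal.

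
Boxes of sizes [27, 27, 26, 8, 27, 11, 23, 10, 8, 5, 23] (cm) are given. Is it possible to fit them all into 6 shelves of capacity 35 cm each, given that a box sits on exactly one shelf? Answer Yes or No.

Yes

A valid assignment using 6 shelves:
  shelf 1: 27 + 8 = 35
  shelf 2: 27 + 8 = 35
  shelf 3: 27 + 5 = 32
  shelf 4: 26 = 26
  shelf 5: 23 + 11 = 34
  shelf 6: 23 + 10 = 33
Every load is within 35 cm, so 6 shelves suffice.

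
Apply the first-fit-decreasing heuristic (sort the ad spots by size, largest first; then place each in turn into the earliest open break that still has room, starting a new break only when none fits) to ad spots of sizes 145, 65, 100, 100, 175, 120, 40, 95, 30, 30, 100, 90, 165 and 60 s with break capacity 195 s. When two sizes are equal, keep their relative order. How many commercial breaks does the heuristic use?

Sorted descending: 175, 165, 145, 120, 100, 100, 100, 95, 90, 65, 60, 40, 30, 30.
  175 → break 1 (new)  [load 175/195]
  165 → break 2 (new)  [load 165/195]
  145 → break 3 (new)  [load 145/195]
  120 → break 4 (new)  [load 120/195]
  100 → break 5 (new)  [load 100/195]
  100 → break 6 (new)  [load 100/195]
  100 → break 7 (new)  [load 100/195]
  95 → break 5  [load 195/195]
  90 → break 6  [load 190/195]
  65 → break 4  [load 185/195]
  60 → break 7  [load 160/195]
  40 → break 3  [load 185/195]
  30 → break 2  [load 195/195]
  30 → break 7  [load 190/195]
7 commercial breaks opened.

7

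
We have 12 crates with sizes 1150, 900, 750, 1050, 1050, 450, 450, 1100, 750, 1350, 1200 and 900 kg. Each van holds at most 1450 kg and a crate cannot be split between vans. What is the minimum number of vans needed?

10

Total = 1350 + 1200 + 1150 + 1100 + 1050 + 1050 + 900 + 900 + 750 + 750 + 450 + 450 = 11100 kg.
Lower bound: ⌈11100/1450⌉ = 8 vans.
Also, 10 crates each exceed 725 kg, and no two of those can share a van, so at least 10 vans are needed.
A packing using 10 vans:
  van 1: 1350 = 1350
  van 2: 1200 = 1200
  van 3: 1150 = 1150
  van 4: 1100 = 1100
  van 5: 1050 = 1050
  van 6: 1050 = 1050
  van 7: 900 + 450 = 1350
  van 8: 900 + 450 = 1350
  van 9: 750 = 750
  van 10: 750 = 750
This matches the lower bound, so 10 is optimal.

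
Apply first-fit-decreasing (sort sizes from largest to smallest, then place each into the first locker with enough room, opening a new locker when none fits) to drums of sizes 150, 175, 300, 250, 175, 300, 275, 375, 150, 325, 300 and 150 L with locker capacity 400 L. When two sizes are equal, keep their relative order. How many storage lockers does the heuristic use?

9

Sorted descending: 375, 325, 300, 300, 300, 275, 250, 175, 175, 150, 150, 150.
  375 → locker 1 (new)  [load 375/400]
  325 → locker 2 (new)  [load 325/400]
  300 → locker 3 (new)  [load 300/400]
  300 → locker 4 (new)  [load 300/400]
  300 → locker 5 (new)  [load 300/400]
  275 → locker 6 (new)  [load 275/400]
  250 → locker 7 (new)  [load 250/400]
  175 → locker 8 (new)  [load 175/400]
  175 → locker 8  [load 350/400]
  150 → locker 7  [load 400/400]
  150 → locker 9 (new)  [load 150/400]
  150 → locker 9  [load 300/400]
9 storage lockers opened.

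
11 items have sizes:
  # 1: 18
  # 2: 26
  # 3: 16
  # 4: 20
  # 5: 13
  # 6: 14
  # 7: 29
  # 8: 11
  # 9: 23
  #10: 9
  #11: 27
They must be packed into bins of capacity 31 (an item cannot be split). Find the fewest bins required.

Total = 29 + 27 + 26 + 23 + 20 + 18 + 16 + 14 + 13 + 11 + 9 = 206.
Lower bound: ⌈206/31⌉ = 7 bins.
A packing using 8 bins:
  bin 1: 29 = 29
  bin 2: 27 = 27
  bin 3: 26 = 26
  bin 4: 23 = 23
  bin 5: 20 + 11 = 31
  bin 6: 18 + 13 = 31
  bin 7: 16 + 14 = 30
  bin 8: 9 = 9
No arrangement into 7 bins stays within capacity, so 8 is optimal.

8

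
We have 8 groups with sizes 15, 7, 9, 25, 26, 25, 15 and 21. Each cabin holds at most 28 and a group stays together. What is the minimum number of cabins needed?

6

Total = 26 + 25 + 25 + 21 + 15 + 15 + 9 + 7 = 143.
Lower bound: ⌈143/28⌉ = 6 cabins.
A packing using 6 cabins:
  cabin 1: 26 = 26
  cabin 2: 25 = 25
  cabin 3: 25 = 25
  cabin 4: 21 + 7 = 28
  cabin 5: 15 + 9 = 24
  cabin 6: 15 = 15
This matches the lower bound, so 6 is optimal.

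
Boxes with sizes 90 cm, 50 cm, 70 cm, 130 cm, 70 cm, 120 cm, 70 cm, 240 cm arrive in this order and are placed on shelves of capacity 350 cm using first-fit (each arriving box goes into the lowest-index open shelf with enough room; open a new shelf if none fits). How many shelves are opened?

  90 → shelf 1 (new)  [load 90/350]
  50 → shelf 1  [load 140/350]
  70 → shelf 1  [load 210/350]
  130 → shelf 1  [load 340/350]
  70 → shelf 2 (new)  [load 70/350]
  120 → shelf 2  [load 190/350]
  70 → shelf 2  [load 260/350]
  240 → shelf 3 (new)  [load 240/350]
3 shelves opened.

3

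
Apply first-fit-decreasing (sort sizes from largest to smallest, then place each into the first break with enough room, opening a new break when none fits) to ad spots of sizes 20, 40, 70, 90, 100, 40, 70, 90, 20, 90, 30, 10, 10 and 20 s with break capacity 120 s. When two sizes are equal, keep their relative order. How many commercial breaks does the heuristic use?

6

Sorted descending: 100, 90, 90, 90, 70, 70, 40, 40, 30, 20, 20, 20, 10, 10.
  100 → break 1 (new)  [load 100/120]
  90 → break 2 (new)  [load 90/120]
  90 → break 3 (new)  [load 90/120]
  90 → break 4 (new)  [load 90/120]
  70 → break 5 (new)  [load 70/120]
  70 → break 6 (new)  [load 70/120]
  40 → break 5  [load 110/120]
  40 → break 6  [load 110/120]
  30 → break 2  [load 120/120]
  20 → break 1  [load 120/120]
  20 → break 3  [load 110/120]
  20 → break 4  [load 110/120]
  10 → break 3  [load 120/120]
  10 → break 4  [load 120/120]
6 commercial breaks opened.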